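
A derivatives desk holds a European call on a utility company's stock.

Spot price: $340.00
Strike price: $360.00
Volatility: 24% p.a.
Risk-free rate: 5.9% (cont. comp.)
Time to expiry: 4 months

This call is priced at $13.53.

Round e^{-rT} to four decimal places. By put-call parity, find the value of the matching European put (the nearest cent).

exp(−rT) = exp(−0.059·0.3333) = 0.9805
Put-call parity: C − P = S − K·e^(−rT) = 340 − 360·0.9805 = 340 − 352.9800 = -12.9800
P = C − (C − P) = 13.53 − (-12.9800) = 26.5100

$26.51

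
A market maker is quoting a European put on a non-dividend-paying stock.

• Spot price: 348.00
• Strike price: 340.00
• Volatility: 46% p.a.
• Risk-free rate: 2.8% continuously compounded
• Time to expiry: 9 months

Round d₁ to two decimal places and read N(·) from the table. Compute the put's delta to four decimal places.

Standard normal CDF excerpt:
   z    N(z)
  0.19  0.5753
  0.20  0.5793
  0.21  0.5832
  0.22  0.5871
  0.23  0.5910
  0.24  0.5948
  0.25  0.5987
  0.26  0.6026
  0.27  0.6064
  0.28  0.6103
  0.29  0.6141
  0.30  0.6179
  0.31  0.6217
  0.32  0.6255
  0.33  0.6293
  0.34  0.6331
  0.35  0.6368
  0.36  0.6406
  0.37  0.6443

σ√T = 0.46 × 0.8660 = 0.3984
ln(S/K) + (r + σ²/2)T = ln(348/340) + (0.028 + 0.46²/2)·0.75 = 0.0233 + 0.1003 = 0.1236
d₁ = 0.1236 / 0.3984 = 0.3103 which rounds to 0.31
N(d₁) = N(0.31) = 0.6217
Δ_put = N(d₁) − 1 = 0.6217 − 1 = -0.3783

-0.3783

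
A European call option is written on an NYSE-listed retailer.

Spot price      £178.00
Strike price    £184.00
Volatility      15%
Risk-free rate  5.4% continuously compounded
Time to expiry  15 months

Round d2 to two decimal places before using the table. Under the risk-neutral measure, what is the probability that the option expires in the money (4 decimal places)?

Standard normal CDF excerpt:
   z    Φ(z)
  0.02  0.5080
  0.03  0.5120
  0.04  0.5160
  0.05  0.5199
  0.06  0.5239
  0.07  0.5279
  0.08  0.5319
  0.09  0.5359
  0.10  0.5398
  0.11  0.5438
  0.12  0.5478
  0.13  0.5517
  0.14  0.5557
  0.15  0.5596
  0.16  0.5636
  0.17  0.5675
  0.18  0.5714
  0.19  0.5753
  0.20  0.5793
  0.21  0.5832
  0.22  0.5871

σ√T = 0.15 × 1.1180 = 0.1677
d₁ = [ln(178/184) + (0.054 + ½·0.15²)·1.25] / (σ√T) = (-0.0332 + 0.0816) / 0.1677 = 0.2887 ≈ 0.29
d₂ = 0.2887 − 0.1677 = 0.1210 ≈ 0.12
Pr(exercise) under Q = N(d₂) = 0.5478

0.5478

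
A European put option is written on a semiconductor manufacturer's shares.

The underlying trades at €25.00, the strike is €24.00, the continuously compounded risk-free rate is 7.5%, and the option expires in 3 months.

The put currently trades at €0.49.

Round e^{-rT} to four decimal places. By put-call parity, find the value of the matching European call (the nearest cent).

exp(−rT) = exp(−0.075·0.25) = 0.9814
Put-call parity: C − P = S − K·e^(−rT) = 25 − 24·0.9814 = 25 − 23.5536 = 1.4464
C = P + (C − P) = 0.49 + (1.4464) = 1.9364

€1.94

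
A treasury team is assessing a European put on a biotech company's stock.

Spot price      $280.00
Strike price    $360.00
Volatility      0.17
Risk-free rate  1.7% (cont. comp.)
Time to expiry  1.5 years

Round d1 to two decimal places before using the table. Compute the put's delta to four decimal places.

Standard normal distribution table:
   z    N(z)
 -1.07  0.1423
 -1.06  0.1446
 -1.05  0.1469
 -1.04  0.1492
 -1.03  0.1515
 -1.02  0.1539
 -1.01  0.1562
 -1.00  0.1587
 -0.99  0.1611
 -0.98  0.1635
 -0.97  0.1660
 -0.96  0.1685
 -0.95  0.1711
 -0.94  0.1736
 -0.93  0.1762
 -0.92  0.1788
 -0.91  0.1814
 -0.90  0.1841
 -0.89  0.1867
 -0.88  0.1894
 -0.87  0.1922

σ√T = 0.17·√1.5 = 0.2082
d₁ = [ln(280/360) + (0.017 + 0.17²/2)·1.5] / 0.2082 = [-0.2513 + 0.0472] / 0.2082 = -0.9805 → -0.98
N(d₁) = N(-0.98) = 0.1635
Δ_put = N(d₁) − 1 = 0.1635 − 1 = -0.8365

-0.8365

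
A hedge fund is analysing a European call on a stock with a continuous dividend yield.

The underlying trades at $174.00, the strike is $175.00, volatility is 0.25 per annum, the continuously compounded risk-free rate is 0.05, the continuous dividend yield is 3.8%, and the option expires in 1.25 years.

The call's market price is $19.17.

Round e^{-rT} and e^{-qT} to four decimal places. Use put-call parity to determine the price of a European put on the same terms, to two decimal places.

exp(−qT) = exp(−0.038·1.25) = 0.9536;  exp(−rT) = exp(−0.05·1.25) = 0.9394
Put-call parity: C − P = S·e^(−qT) − K·e^(−rT) = 174·0.9536 − 175·0.9394 = 165.9264 − 164.3950 = 1.5314
P = C − (C − P) = 19.17 − (1.5314) = 17.6386

$17.64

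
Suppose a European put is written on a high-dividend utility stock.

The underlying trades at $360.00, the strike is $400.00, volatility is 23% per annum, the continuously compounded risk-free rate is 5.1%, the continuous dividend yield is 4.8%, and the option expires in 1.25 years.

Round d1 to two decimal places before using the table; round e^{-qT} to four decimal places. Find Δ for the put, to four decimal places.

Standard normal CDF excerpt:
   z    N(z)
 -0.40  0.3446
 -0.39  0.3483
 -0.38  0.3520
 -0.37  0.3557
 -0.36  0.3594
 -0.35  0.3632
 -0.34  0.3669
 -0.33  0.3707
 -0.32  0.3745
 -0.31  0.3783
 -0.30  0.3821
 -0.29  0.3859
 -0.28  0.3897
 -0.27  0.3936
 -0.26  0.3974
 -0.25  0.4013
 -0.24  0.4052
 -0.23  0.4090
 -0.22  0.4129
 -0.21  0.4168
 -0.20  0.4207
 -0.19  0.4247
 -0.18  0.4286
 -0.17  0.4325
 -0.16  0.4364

σ√T = 0.23·√1.25 = 0.2571
d₁ = [ln(360/400) + (0.051 − 0.048 + 0.23²/2)·1.25] / 0.2571 = [-0.1054 + 0.0368] / 0.2571 = -0.2666 → -0.27
N(d₁) = N(-0.27) = 0.3936
Δ_put = e^(−qT)·(N(d₁) − 1) = 0.9418·(0.3936 − 1) = -0.5711

-0.5711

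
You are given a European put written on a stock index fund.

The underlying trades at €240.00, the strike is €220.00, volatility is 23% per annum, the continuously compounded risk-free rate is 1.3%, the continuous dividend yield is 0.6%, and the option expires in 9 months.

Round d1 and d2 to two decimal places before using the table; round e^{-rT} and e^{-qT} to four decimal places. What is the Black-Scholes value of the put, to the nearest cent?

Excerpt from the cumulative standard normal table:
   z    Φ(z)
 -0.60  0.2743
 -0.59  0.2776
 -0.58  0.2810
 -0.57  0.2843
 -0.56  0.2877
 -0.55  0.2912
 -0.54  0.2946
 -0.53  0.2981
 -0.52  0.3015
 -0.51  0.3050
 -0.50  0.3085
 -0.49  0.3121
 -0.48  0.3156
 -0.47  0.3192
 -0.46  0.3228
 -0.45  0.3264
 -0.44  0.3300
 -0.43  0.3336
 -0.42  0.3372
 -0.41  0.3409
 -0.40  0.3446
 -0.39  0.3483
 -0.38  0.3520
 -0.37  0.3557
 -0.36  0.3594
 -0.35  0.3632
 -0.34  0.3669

σ√T = 0.23·√0.75 = 0.1992
ln(S/K) + (r − q + σ²/2)T = ln(240/220) + (0.013 − 0.006 + 0.23²/2)·0.75 = 0.0870 + 0.0251 = 0.1121
d₁ = 0.1121 / 0.1992 = 0.5628 → 0.56
d₂ = d₁ − σ√T = 0.5628 − 0.1992 = 0.3636 → 0.36
e^(−qT) = e^(−0.006·0.75) = 0.9955;  e^(−rT) = e^(−0.013·0.75) = 0.9903
N(−d₂) = N(-0.36) = 0.3594;  N(−d₁) = N(-0.56) = 0.2877
P = 220·0.9903·0.3594 − 240·0.9955·0.2877 = 78.3010 − 68.7373 = 9.5638

€9.56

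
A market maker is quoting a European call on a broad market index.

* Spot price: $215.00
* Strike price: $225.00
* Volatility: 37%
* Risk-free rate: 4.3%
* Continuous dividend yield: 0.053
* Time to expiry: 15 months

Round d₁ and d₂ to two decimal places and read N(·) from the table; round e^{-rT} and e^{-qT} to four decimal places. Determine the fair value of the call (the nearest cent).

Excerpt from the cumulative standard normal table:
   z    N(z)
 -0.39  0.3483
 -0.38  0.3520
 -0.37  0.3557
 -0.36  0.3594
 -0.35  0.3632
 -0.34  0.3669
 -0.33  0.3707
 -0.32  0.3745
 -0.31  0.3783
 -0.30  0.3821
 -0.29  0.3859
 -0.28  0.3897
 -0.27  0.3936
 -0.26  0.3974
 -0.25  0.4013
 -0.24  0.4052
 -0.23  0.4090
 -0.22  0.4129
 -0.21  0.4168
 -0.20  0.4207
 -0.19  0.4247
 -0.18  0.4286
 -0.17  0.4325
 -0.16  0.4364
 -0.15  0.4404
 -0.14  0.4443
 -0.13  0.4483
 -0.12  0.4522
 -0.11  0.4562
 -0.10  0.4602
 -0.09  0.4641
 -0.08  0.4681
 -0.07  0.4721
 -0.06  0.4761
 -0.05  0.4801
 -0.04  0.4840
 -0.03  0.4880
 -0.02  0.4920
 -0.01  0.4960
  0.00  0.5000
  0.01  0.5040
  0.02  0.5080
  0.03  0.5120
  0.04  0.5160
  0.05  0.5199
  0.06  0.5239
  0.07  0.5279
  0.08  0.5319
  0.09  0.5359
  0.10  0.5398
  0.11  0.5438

σ√T = 0.37·√1.25 = 0.4137
ln(S/K) + (r − q + σ²/2)T = ln(215/225) + (0.043 − 0.053 + 0.37²/2)·1.25 = -0.0455 + 0.0731 = 0.0276
d₁ = 0.0276 / 0.4137 = 0.0667 ≈ 0.07
d₂ = d₁ − σ√T = 0.0667 − 0.4137 = -0.3470 ≈ -0.35
e^(−qT) = e^(−0.053·1.25) = 0.9359;  e^(−rT) = e^(−0.043·1.25) = 0.9477
C = 215·0.9359·N(0.07) − 225·0.9477·N(-0.35) = 215·0.9359·0.5279 − 225·0.9477·0.3632 = 106.2232 − 77.4460 = 28.7772

$28.78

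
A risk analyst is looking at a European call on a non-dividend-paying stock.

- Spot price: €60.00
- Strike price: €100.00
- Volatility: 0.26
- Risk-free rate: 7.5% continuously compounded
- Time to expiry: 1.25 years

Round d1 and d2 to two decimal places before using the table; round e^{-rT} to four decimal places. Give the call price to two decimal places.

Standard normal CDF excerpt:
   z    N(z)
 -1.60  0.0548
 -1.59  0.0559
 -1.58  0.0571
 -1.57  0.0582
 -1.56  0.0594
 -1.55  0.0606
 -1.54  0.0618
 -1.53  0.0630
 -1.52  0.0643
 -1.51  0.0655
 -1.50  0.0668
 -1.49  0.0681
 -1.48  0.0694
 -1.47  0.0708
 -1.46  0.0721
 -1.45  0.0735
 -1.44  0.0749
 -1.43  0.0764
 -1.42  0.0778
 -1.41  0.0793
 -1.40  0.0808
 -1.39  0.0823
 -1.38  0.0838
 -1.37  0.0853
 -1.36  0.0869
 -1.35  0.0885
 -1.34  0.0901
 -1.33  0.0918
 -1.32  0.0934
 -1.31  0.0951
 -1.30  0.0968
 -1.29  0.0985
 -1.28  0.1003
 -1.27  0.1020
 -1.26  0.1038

σ√T = 0.26 × 1.1180 = 0.2907
d₁ = [ln(60/100) + (0.075 + 0.26²/2)·1.25] / 0.2907 = [-0.5108 + 0.1360] / 0.2907 = -1.2894 ⇒ -1.29
d₂ = d₁ − σ√T = -1.2894 − 0.2907 = -1.5801 ⇒ -1.58
e^(−rT) = e^(−0.075·1.25) = 0.9105
C = 60·N(-1.29) − 100·0.9105·N(-1.58) = 60·0.0985 − 100·0.9105·0.0571 = 5.9100 − 5.1990 = 0.7110

€0.71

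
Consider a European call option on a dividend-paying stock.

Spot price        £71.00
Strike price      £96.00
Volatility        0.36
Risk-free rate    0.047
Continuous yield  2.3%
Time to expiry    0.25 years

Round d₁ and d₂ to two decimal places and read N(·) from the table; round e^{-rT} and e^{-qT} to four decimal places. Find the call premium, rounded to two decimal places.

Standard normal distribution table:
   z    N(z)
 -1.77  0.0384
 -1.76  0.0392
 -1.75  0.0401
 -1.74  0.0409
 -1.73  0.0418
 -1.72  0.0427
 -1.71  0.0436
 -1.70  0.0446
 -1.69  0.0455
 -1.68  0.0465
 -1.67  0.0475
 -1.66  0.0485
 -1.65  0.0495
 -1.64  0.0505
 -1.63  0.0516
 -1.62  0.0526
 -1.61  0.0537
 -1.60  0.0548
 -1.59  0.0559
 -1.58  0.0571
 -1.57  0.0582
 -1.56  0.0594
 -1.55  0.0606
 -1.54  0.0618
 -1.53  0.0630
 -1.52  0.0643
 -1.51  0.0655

£0.31

σ√T = 0.36·√0.25 = 0.1800
d₁ = [ln(71/96) + (0.047 − 0.023 + 0.36²/2)·0.25] / 0.1800 = [-0.3017 + 0.0222] / 0.1800 = -1.5526 which rounds to -1.55
d₂ = d₁ − σ√T = -1.5526 − 0.1800 = -1.7326 which rounds to -1.73
exp(−qT) = exp(−0.023·0.25) = 0.9943;  exp(−rT) = exp(−0.047·0.25) = 0.9883
C = 71·0.9943·N(-1.55) − 96·0.9883·N(-1.73) = 71·0.9943·0.0606 − 96·0.9883·0.0418 = 4.2781 − 3.9659 = 0.3122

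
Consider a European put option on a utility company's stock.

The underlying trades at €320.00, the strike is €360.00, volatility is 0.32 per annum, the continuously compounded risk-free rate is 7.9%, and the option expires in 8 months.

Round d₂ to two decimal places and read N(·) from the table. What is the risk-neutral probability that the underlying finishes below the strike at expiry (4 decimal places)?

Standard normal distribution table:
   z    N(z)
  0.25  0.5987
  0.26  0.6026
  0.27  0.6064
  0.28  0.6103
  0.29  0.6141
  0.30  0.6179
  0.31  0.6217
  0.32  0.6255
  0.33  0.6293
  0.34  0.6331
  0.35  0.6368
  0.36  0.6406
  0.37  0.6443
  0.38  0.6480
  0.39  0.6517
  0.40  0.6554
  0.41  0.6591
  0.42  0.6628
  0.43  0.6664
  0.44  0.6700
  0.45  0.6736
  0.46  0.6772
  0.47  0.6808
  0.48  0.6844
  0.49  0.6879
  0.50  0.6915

σ√T = 0.32 × 0.8165 = 0.2613
ln(S/K) + (r + σ²/2)T = ln(320/360) + (0.079 + 0.32²/2)·0.6667 = -0.1178 + 0.0868 = -0.0310
d₁ = -0.0310 / 0.2613 = -0.1186 which rounds to -0.12
d₂ = d₁ − σ√T = -0.1186 − 0.2613 = -0.3799 which rounds to -0.38
Pr(exercise) under Q = N(−d₂) = N(0.38) = 0.6480

0.6480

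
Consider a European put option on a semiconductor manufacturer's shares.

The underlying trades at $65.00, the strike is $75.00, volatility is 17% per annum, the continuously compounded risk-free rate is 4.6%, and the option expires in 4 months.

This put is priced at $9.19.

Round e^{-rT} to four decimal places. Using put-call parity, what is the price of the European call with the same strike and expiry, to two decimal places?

$0.33

exp(−rT) = exp(−0.046·0.3333) = 0.9848
Put-call parity: C − P = S − K·e^(−rT) = 65 − 75·0.9848 = 65 − 73.8600 = -8.8600
C = P + (C − P) = 9.19 + (-8.8600) = 0.3300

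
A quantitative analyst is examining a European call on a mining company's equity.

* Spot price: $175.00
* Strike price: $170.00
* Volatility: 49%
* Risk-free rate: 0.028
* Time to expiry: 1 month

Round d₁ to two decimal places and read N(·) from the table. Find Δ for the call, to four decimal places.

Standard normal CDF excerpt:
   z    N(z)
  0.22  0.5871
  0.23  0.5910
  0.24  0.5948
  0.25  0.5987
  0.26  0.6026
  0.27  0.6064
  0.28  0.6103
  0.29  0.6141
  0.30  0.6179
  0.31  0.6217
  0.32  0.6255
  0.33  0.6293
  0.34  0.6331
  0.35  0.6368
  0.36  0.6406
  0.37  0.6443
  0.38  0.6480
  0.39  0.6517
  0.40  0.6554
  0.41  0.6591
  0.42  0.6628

σ√T = 0.49 × 0.2887 = 0.1415
d₁ = [ln(175/170) + (0.028 + 0.49²/2)·0.08333] / 0.1415 = [0.0290 + 0.0123] / 0.1415 = 0.2922 ≈ 0.29
N(d₁) = N(0.29) = 0.6141
Δ_call = N(d₁) = 0.6141

0.6141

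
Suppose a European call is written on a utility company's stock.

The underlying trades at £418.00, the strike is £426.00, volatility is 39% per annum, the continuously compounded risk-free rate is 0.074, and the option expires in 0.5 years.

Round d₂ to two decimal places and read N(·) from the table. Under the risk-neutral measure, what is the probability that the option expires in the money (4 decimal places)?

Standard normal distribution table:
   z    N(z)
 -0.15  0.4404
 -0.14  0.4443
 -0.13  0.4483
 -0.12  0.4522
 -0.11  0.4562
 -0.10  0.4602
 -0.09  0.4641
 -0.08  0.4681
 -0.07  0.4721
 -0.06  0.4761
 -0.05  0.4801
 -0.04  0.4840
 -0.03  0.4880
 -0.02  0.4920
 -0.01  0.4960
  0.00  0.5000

σ√T = 0.39 × 0.7071 = 0.2758
d₁ = [ln(418/426) + (0.074 + 0.39²/2)·0.5] / 0.2758 = [-0.0190 + 0.0750] / 0.2758 = 0.2033 ⇒ 0.20
d₂ = d₁ − σ√T = 0.2033 − 0.2758 = -0.0725 ⇒ -0.07
Pr(exercise) under Q = N(d₂) = 0.4721

0.4721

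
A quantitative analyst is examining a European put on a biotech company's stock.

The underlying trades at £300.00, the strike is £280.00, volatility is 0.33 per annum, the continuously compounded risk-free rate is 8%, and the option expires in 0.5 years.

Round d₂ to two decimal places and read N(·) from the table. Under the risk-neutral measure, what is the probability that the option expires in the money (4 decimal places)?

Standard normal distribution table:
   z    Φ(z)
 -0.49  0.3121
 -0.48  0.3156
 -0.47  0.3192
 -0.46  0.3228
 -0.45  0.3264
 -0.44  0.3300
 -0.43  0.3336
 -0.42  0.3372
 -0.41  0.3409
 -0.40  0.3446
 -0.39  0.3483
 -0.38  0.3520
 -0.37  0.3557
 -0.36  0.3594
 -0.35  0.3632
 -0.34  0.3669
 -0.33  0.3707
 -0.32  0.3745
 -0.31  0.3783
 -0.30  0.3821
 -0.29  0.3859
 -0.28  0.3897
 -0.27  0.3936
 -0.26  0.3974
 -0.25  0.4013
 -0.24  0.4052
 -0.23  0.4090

0.3632

σ√T = 0.33 × 0.7071 = 0.2333
d₁ = [ln(300/280) + (0.08 + 0.33²/2)·0.5] / 0.2333 = [0.0690 + 0.0672] / 0.2333 = 0.5838 ≈ 0.58
d₂ = d₁ − σ√T = 0.5838 − 0.2333 = 0.3504 ≈ 0.35
Risk-neutral Pr[S_T < K] = N(−d₂) = N(-0.35) = 0.3632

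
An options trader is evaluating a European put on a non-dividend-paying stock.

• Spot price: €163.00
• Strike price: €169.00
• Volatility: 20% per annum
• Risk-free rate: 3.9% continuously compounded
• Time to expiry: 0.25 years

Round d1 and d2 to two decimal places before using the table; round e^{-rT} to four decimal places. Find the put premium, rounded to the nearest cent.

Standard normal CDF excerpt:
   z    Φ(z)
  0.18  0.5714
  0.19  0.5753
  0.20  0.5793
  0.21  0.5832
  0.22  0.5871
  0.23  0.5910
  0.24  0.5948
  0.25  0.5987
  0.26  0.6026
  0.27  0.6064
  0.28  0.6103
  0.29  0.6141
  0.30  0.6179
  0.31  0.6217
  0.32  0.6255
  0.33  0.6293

€8.99

σ√T = 0.2·√0.25 = 0.1000
d₁ = [ln(163/169) + (0.039 + 0.2²/2)·0.25] / 0.1000 = [-0.0361 + 0.0148] / 0.1000 = -0.2140 ≈ -0.21
d₂ = d₁ − σ√T = -0.2140 − 0.1000 = -0.3140 ≈ -0.31
e^(−rT) = e^(−0.039·0.25) = 0.9903
N(−d₂) = N(0.31) = 0.6217;  N(−d₁) = N(0.21) = 0.5832
P = 169·0.9903·0.6217 − 163·0.5832 = 104.0481 − 95.0616 = 8.9865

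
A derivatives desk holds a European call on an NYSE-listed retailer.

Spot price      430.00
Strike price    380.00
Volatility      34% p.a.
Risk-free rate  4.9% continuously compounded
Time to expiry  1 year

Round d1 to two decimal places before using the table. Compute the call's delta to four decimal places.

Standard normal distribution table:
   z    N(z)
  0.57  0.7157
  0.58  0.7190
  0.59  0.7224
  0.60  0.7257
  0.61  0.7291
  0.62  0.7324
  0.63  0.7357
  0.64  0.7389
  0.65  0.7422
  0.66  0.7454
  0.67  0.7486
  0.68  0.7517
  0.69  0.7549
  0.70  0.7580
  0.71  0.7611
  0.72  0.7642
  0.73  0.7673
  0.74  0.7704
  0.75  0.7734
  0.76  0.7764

σ√T = 0.34 × 1.0000 = 0.3400
ln(S/K) + (r + σ²/2)T = ln(430/380) + (0.049 + 0.34²/2)·1 = 0.1236 + 0.1068 = 0.2304
d₁ = 0.2304 / 0.3400 = 0.6777 ⇒ 0.68
N(d₁) = N(0.68) = 0.7517
Δ_call = N(d₁) = 0.7517

0.7517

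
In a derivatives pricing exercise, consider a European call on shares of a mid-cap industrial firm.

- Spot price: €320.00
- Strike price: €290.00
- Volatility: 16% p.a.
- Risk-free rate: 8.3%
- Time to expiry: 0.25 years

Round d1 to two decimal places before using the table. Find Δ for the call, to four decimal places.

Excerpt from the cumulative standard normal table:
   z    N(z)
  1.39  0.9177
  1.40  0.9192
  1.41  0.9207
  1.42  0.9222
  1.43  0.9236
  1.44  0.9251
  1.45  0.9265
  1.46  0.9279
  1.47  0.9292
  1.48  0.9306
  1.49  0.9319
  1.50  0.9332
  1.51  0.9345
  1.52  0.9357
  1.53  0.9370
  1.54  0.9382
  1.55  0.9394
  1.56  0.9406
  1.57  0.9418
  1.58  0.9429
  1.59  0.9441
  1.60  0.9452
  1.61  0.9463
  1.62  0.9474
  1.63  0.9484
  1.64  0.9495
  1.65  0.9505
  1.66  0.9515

0.9370

σ√T = 0.16 × 0.5000 = 0.0800
d₁ = [ln(320/290) + (0.083 + 0.16²/2)·0.25] / 0.0800 = [0.0984 + 0.0240] / 0.0800 = 1.5299 → 1.53
N(d₁) = N(1.53) = 0.9370
Δ_call = N(d₁) = 0.9370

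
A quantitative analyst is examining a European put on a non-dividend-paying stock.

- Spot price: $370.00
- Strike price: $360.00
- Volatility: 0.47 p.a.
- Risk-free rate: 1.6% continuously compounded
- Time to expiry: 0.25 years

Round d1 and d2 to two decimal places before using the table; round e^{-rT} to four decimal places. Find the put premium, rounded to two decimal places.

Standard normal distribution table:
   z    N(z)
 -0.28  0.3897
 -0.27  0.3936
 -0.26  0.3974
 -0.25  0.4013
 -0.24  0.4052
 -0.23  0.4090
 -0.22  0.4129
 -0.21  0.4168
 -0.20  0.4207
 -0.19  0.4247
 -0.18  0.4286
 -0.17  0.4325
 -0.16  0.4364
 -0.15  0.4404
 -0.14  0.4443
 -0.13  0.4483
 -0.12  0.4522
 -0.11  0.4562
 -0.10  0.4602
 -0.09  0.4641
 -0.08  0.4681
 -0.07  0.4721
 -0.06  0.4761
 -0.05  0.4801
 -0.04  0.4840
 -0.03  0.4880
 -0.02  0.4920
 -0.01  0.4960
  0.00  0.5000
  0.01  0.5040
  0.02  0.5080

σ√T = 0.47 × 0.5000 = 0.2350
d₁ = [ln(370/360) + (0.016 + 0.47²/2)·0.25] / 0.2350 = [0.0274 + 0.0316] / 0.2350 = 0.2511 ≈ 0.25
d₂ = d₁ − σ√T = 0.2511 − 0.2350 = 0.0161 ≈ 0.02
exp(−rT) = exp(−0.016·0.25) = 0.9960
P = 360·0.9960·N(-0.02) − 370·N(-0.25) = 360·0.9960·0.4920 − 370·0.4013 = 176.4115 − 148.4810 = 27.9305

$27.93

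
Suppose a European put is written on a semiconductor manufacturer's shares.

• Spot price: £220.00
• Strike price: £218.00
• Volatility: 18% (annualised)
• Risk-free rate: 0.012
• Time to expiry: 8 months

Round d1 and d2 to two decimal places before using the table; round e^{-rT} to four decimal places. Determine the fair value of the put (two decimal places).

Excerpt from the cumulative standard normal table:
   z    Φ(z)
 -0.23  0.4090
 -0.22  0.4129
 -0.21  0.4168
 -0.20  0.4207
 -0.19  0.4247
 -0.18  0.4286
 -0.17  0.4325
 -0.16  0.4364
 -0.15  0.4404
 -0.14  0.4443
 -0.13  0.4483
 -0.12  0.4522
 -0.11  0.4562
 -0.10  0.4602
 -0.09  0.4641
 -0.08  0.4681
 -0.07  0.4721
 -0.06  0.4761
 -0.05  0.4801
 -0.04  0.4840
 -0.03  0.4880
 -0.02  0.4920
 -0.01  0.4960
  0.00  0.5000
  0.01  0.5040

σ√T = 0.18·√0.6667 = 0.1470
d₁ = [ln(220/218) + (0.012 + 0.18²/2)·0.6667] / 0.1470 = [0.0091 + 0.0188] / 0.1470 = 0.1901 ⇒ 0.19
d₂ = d₁ − σ√T = 0.1901 − 0.1470 = 0.0431 ⇒ 0.04
exp(−rT) = exp(−0.012·0.6667) = 0.9920
P = 218·0.9920·N(-0.04) − 220·N(-0.19) = 218·0.9920·0.4840 − 220·0.4247 = 104.6679 − 93.4340 = 11.2339

£11.23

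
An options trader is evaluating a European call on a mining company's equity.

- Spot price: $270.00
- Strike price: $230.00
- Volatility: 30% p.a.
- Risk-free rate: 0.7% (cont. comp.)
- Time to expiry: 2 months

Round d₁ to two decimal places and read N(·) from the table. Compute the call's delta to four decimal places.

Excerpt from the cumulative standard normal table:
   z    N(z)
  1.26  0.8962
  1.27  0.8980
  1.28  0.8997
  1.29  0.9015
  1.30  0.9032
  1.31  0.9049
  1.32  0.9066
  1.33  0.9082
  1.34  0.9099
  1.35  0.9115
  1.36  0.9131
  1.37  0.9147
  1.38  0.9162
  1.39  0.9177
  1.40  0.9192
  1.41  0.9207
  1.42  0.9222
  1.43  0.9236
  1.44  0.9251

σ√T = 0.3 × 0.4082 = 0.1225
d₁ = [ln(270/230) + (0.007 + 0.3²/2)·0.1667] / 0.1225 = [0.1603 + 0.0087] / 0.1225 = 1.3800 which rounds to 1.38
N(d₁) = N(1.38) = 0.9162
Δ_call = N(d₁) = 0.9162

0.9162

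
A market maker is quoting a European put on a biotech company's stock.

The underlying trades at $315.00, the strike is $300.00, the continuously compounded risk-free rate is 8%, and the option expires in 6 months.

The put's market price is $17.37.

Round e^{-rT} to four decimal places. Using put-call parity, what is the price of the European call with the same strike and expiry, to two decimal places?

$44.13

exp(−rT) = exp(−0.08·0.5) = 0.9608
Put-call parity: C − P = S − K·e^(−rT) = 315 − 300·0.9608 = 315 − 288.2400 = 26.7600
C = P + (C − P) = 17.37 + (26.7600) = 44.1300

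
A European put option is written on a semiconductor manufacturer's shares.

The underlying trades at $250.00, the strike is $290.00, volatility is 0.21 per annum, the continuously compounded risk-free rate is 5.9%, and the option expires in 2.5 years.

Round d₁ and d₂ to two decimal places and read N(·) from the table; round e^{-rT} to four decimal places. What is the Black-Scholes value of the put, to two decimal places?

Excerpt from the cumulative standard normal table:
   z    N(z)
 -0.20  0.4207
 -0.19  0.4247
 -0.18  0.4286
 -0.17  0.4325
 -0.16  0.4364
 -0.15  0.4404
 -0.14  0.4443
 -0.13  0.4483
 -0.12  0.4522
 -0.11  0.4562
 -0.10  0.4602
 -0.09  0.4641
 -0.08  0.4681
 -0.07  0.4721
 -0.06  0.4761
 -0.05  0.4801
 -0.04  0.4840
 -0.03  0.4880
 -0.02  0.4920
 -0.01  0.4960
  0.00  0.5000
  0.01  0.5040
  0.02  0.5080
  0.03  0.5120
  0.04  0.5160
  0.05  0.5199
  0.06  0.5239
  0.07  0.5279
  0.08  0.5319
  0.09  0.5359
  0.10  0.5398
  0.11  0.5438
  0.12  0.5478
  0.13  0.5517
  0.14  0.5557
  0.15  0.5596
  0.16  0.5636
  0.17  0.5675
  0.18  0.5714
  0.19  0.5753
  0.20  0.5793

σ√T = 0.21 × 1.5811 = 0.3320
d₁ = [ln(250/290) + (0.059 + 0.21²/2)·2.5] / 0.3320 = [-0.1484 + 0.2026] / 0.3320 = 0.1632 ≈ 0.16
d₂ = d₁ − σ√T = 0.1632 − 0.3320 = -0.1688 ≈ -0.17
e^(−rT) = e^(−0.059·2.5) = 0.8629
N(−d₂) = N(0.17) = 0.5675;  N(−d₁) = N(-0.16) = 0.4364
P = 290·0.8629·0.5675 − 250·0.4364 = 142.0118 − 109.1000 = 32.9118

$32.91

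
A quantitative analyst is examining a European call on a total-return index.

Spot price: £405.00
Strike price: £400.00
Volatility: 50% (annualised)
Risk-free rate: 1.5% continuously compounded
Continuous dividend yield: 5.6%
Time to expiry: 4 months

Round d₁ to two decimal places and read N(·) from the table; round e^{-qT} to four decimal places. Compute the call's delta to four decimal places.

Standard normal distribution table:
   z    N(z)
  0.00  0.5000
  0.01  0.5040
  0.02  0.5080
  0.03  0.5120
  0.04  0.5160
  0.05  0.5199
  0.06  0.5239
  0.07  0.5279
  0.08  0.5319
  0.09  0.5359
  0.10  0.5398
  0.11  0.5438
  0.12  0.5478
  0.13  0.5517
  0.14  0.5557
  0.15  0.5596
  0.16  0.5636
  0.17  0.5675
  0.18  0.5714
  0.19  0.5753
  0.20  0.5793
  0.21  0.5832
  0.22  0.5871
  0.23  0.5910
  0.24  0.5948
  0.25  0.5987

0.5454

T = 0.3333;  σ√T = 0.2887
ln(S/K) + (r − q + σ²/2)T = ln(405/400) + (0.015 − 0.056 + 0.5²/2)·0.3333 = 0.0124 + 0.0280 = 0.0404
d₁ = 0.0404 / 0.2887 = 0.1400 ≈ 0.14
N(d₁) = N(0.14) = 0.5557
Δ_call = e^(−qT)·N(d₁) = 0.9815·0.5557 = 0.5454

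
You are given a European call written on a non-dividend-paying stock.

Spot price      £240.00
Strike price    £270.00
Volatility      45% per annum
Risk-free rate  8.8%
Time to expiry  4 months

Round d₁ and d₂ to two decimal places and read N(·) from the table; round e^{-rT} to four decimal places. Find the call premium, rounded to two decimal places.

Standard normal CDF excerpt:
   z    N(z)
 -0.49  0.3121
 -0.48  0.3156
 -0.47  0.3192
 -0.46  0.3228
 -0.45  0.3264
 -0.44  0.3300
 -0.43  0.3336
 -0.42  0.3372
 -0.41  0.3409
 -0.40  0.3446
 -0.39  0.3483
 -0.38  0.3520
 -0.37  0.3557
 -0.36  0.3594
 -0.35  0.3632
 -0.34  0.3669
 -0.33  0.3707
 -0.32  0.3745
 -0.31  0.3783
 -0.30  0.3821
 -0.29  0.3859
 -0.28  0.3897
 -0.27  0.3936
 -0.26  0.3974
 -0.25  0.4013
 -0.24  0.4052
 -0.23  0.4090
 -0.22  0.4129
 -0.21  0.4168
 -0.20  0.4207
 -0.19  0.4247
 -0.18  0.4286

σ√T = 0.45·√0.3333 = 0.2598
d₁ = [ln(240/270) + (0.088 + ½·0.45²)·0.3333] / (σ√T) = (-0.1178 + 0.0631) / 0.2598 = -0.2105 which rounds to -0.21
d₂ = -0.2105 − 0.2598 = -0.4703 which rounds to -0.47
exp(−rT) = exp(−0.088·0.3333) = 0.9711
N(d₁) = N(-0.21) = 0.4168;  N(d₂) = N(-0.47) = 0.3192
C = 240·0.4168 − 270·0.9711·0.3192 = 100.0320 − 83.6933 = 16.3387

£16.34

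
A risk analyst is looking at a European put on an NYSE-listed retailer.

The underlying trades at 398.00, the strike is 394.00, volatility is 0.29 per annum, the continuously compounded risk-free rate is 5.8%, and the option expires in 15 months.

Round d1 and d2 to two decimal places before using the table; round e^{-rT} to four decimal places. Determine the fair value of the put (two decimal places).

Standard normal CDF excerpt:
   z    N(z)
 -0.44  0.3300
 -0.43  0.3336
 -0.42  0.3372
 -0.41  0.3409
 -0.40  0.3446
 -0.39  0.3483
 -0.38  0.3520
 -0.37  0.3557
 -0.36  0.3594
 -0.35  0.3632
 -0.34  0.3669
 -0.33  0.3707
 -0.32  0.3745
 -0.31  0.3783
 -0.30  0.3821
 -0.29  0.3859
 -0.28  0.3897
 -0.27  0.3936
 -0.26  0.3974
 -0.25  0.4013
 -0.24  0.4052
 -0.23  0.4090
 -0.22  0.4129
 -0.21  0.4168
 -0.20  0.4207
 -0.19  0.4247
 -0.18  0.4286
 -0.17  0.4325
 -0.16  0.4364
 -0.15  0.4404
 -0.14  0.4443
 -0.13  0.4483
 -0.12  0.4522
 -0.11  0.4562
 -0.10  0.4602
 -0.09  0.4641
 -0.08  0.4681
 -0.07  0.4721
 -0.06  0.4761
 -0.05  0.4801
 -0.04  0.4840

35.87

T = 1.25;  σ√T = 0.3242
d₁ = [ln(398/394) + (0.058 + 0.29²/2)·1.25] / 0.3242 = [0.0101 + 0.1251] / 0.3242 = 0.4169 which rounds to 0.42
d₂ = d₁ − σ√T = 0.4169 − 0.3242 = 0.0926 which rounds to 0.09
exp(−rT) = exp(−0.058·1.25) = 0.9301
N(−d₂) = N(-0.09) = 0.4641;  N(−d₁) = N(-0.42) = 0.3372
P = 394·0.9301·0.4641 − 398·0.3372 = 170.0738 − 134.2056 = 35.8682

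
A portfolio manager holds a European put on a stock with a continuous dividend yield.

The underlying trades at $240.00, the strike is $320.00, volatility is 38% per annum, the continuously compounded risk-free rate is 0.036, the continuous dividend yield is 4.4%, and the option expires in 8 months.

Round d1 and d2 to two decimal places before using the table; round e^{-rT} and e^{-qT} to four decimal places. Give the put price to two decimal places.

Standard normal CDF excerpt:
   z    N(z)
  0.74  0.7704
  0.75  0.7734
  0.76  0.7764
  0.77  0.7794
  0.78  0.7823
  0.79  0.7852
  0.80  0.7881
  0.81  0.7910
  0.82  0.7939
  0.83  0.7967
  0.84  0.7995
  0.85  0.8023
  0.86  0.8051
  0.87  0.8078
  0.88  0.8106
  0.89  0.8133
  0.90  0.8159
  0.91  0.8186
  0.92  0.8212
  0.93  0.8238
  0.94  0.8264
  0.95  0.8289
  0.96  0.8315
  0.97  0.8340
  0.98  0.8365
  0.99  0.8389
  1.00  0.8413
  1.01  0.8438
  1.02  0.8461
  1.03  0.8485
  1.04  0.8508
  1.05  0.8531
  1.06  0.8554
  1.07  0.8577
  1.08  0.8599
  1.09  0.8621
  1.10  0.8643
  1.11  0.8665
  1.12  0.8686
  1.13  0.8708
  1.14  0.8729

T = 0.6667;  σ√T = 0.3103
d₁ = [ln(240/320) + (0.036 − 0.044 + 0.38²/2)·0.6667] / 0.3103 = [-0.2877 + 0.0428] / 0.3103 = -0.7893 ⇒ -0.79
d₂ = d₁ − σ√T = -0.7893 − 0.3103 = -1.0995 ⇒ -1.10
exp(−qT) = exp(−0.044·0.6667) = 0.9711;  exp(−rT) = exp(−0.036·0.6667) = 0.9763
N(−d₂) = N(1.10) = 0.8643;  N(−d₁) = N(0.79) = 0.7852
P = 320·0.9763·0.8643 − 240·0.9711·0.7852 = 270.0211 − 183.0019 = 87.0193

$87.02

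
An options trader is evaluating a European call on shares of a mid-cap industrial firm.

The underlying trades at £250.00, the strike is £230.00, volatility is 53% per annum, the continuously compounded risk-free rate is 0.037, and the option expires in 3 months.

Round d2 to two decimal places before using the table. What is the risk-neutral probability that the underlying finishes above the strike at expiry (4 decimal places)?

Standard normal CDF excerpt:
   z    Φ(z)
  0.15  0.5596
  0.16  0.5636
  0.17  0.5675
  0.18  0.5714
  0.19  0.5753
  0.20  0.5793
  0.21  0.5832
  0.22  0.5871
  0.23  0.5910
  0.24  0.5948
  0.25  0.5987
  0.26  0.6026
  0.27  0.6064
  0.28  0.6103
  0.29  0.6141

0.5871

T = 0.25;  σ√T = 0.2650
ln(S/K) + (r + σ²/2)T = ln(250/230) + (0.037 + 0.53²/2)·0.25 = 0.0834 + 0.0444 = 0.1277
d₁ = 0.1277 / 0.2650 = 0.4821 which rounds to 0.48
d₂ = d₁ − σ√T = 0.4821 − 0.2650 = 0.2171 which rounds to 0.22
Risk-neutral Pr[S_T > K] = N(d₂) = N(0.22) = 0.5871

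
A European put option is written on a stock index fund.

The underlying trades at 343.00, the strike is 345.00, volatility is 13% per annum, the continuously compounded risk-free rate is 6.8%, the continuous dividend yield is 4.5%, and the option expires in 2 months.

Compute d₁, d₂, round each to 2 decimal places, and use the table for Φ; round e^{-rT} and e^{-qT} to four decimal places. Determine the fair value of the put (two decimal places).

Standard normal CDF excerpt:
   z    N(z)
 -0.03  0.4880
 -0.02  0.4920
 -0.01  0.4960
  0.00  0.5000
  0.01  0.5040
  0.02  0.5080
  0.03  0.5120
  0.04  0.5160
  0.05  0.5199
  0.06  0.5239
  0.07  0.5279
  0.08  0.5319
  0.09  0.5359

T = 0.1667;  σ√T = 0.0531
ln(S/K) + (r − q + σ²/2)T = ln(343/345) + (0.068 − 0.045 + 0.13²/2)·0.1667 = -0.0058 + 0.0052 = -0.0006
d₁ = -0.0006 / 0.0531 = -0.0108 which rounds to -0.01
d₂ = d₁ − σ√T = -0.0108 − 0.0531 = -0.0639 which rounds to -0.06
exp(−qT) = exp(−0.045·0.1667) = 0.9925;  exp(−rT) = exp(−0.068·0.1667) = 0.9887
P = 345·0.9887·N(0.06) − 343·0.9925·N(0.01) = 345·0.9887·0.5239 − 343·0.9925·0.5040 = 178.7031 − 171.5755 = 7.1276

7.13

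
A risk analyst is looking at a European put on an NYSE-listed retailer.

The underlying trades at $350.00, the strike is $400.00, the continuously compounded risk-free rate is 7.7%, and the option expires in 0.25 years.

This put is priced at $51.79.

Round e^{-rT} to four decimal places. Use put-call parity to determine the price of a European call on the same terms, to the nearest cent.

exp(−rT) = exp(−0.077·0.25) = 0.9809
Put-call parity: C − P = S − K·e^(−rT) = 350 − 400·0.9809 = 350 − 392.3600 = -42.3600
C = P + (C − P) = 51.79 + (-42.3600) = 9.4300

$9.43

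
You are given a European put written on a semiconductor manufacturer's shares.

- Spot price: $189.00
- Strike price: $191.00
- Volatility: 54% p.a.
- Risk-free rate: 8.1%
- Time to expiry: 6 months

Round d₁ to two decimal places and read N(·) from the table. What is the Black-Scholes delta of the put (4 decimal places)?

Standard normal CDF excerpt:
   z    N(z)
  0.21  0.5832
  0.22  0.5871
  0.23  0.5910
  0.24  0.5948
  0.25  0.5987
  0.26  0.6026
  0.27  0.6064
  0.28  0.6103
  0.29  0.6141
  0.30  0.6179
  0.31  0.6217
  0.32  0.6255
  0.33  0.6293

-0.3936

σ√T = 0.54 × 0.7071 = 0.3818
d₁ = [ln(189/191) + (0.081 + ½·0.54²)·0.5] / (σ√T) = (-0.0105 + 0.1134) / 0.3818 = 0.2694 → 0.27
N(d₁) = N(0.27) = 0.6064
Δ_put = N(d₁) − 1 = 0.6064 − 1 = -0.3936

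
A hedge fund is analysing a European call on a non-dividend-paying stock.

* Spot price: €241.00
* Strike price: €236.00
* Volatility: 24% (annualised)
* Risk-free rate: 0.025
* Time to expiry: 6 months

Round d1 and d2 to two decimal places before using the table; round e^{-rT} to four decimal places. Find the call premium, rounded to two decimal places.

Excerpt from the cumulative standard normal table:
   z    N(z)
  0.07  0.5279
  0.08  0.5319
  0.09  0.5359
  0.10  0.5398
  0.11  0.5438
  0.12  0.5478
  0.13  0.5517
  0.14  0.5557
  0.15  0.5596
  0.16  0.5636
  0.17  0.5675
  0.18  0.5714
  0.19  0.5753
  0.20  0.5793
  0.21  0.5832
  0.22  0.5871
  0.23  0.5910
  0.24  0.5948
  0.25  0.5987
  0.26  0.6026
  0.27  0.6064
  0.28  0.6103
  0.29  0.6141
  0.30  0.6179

€20.34

σ√T = 0.24·√0.5 = 0.1697
d₁ = [ln(241/236) + (0.025 + 0.24²/2)·0.5] / 0.1697 = [0.0210 + 0.0269] / 0.1697 = 0.2820 → 0.28
d₂ = d₁ − σ√T = 0.2820 − 0.1697 = 0.1123 → 0.11
exp(−rT) = exp(−0.025·0.5) = 0.9876
C = 241·N(0.28) − 236·0.9876·N(0.11) = 241·0.6103 − 236·0.9876·0.5438 = 147.0823 − 126.7454 = 20.3369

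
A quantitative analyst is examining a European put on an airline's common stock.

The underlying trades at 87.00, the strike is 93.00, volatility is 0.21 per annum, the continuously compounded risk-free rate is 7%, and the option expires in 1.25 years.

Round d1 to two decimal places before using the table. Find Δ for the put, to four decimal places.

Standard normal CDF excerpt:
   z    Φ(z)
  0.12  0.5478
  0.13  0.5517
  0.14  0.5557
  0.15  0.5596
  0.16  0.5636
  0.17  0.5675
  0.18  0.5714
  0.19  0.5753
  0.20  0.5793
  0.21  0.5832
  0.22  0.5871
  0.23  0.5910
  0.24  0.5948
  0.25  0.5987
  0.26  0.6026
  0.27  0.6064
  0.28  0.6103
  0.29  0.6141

-0.4168

σ√T = 0.21 × 1.1180 = 0.2348
d₁ = [ln(87/93) + (0.07 + 0.21²/2)·1.25] / 0.2348 = [-0.0667 + 0.1151] / 0.2348 = 0.2060 ≈ 0.21
N(d₁) = N(0.21) = 0.5832
Δ_put = N(d₁) − 1 = 0.5832 − 1 = -0.4168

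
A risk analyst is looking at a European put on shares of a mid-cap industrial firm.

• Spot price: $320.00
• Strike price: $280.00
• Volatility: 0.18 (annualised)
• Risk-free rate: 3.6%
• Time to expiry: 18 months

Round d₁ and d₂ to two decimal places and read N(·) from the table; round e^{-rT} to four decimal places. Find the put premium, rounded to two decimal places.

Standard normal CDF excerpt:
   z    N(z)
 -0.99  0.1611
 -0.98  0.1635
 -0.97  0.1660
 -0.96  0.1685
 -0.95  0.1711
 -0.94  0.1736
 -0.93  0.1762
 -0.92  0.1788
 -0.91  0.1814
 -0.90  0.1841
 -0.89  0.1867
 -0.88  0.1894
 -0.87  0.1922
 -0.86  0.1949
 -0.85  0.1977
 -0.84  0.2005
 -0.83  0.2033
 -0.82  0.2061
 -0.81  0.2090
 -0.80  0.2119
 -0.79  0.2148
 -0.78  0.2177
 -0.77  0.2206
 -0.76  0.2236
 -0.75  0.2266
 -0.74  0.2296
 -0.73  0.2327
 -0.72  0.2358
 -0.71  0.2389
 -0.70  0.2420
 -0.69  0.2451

σ√T = 0.18 × 1.2247 = 0.2205
ln(S/K) + (r + σ²/2)T = ln(320/280) + (0.036 + 0.18²/2)·1.5 = 0.1335 + 0.0783 = 0.2118
d₁ = 0.2118 / 0.2205 = 0.9609 ≈ 0.96
d₂ = d₁ − σ√T = 0.9609 − 0.2205 = 0.7404 ≈ 0.74
e^(−rT) = e^(−0.036·1.5) = 0.9474
N(−d₂) = N(-0.74) = 0.2296;  N(−d₁) = N(-0.96) = 0.1685
P = 280·0.9474·0.2296 − 320·0.1685 = 60.9065 − 53.9200 = 6.9865

$6.99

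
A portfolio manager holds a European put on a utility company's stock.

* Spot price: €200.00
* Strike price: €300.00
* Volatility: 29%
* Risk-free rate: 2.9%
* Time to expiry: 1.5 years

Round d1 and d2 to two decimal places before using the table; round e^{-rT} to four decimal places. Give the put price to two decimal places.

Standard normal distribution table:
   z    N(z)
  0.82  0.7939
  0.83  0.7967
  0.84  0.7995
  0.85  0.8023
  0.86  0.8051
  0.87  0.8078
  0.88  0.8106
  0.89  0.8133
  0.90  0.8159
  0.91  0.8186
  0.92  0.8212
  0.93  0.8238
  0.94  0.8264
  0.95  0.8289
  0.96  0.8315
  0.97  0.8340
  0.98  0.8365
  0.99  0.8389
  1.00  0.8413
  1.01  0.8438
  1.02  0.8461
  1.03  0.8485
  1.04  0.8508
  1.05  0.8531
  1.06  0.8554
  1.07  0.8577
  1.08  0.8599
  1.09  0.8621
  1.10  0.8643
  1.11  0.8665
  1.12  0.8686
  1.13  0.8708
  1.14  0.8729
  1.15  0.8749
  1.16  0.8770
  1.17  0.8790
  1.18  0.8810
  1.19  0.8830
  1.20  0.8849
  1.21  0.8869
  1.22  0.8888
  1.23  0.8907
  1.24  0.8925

T = 1.5;  σ√T = 0.3552
ln(S/K) + (r + σ²/2)T = ln(200/300) + (0.029 + 0.29²/2)·1.5 = -0.4055 + 0.1066 = -0.2989
d₁ = -0.2989 / 0.3552 = -0.8415 ≈ -0.84
d₂ = d₁ − σ√T = -0.8415 − 0.3552 = -1.1967 ≈ -1.20
exp(−rT) = exp(−0.029·1.5) = 0.9574
P = 300·0.9574·N(1.20) − 200·N(0.84) = 300·0.9574·0.8849 − 200·0.7995 = 254.1610 − 159.9000 = 94.2610

€94.26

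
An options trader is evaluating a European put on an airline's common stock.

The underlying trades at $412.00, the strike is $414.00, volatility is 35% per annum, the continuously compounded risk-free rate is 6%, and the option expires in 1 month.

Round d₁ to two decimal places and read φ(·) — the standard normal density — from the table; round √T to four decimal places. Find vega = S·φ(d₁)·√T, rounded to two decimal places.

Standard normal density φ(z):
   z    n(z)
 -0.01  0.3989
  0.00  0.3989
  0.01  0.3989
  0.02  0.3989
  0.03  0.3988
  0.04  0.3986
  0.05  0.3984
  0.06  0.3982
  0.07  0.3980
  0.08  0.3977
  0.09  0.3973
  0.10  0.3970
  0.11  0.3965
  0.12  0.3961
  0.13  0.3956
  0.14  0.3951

T = 0.08333;  σ√T = 0.1010
ln(S/K) + (r + σ²/2)T = ln(412/414) + (0.06 + 0.35²/2)·0.08333 = -0.0048 + 0.0101 = 0.0053
d₁ = 0.0053 / 0.1010 = 0.0521 → 0.05
√T = √0.08333 = 0.2887
φ(d₁) = φ(0.05) = 0.3984
vega = S·φ(d₁)·√T = 412·0.3984·0.2887 = 47.3874

47.39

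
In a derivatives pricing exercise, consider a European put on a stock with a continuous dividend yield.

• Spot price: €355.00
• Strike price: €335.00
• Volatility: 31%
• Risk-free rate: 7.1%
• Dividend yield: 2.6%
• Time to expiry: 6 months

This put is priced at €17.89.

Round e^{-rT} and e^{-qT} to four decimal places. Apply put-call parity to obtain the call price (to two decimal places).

e^(−qT) = e^(−0.026·0.5) = 0.9871;  e^(−rT) = e^(−0.071·0.5) = 0.9651
Put-call parity: C − P = S·e^(−qT) − K·e^(−rT) = 355·0.9871 − 335·0.9651 = 350.4205 − 323.3085 = 27.1120
C = P + (C − P) = 17.89 + (27.1120) = 45.0020

€45.00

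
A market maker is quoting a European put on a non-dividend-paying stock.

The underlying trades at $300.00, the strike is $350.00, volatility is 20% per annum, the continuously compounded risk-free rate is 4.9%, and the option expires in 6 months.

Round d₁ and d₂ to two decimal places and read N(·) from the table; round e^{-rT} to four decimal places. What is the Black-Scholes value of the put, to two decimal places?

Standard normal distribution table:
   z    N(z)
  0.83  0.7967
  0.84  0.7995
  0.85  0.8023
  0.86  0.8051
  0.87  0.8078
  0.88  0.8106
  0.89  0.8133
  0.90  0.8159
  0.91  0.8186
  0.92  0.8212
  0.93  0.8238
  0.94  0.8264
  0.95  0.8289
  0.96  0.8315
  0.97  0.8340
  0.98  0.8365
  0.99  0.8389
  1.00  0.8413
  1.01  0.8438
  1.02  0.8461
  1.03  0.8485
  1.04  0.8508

T = 0.5;  σ√T = 0.1414
d₁ = [ln(300/350) + (0.049 + 0.2²/2)·0.5] / 0.1414 = [-0.1542 + 0.0345] / 0.1414 = -0.8461 which rounds to -0.85
d₂ = d₁ − σ√T = -0.8461 − 0.1414 = -0.9875 which rounds to -0.99
e^(−rT) = e^(−0.049·0.5) = 0.9758
N(−d₂) = N(0.99) = 0.8389;  N(−d₁) = N(0.85) = 0.8023
P = 350·0.9758·0.8389 − 300·0.8023 = 286.5095 − 240.6900 = 45.8195

$45.82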